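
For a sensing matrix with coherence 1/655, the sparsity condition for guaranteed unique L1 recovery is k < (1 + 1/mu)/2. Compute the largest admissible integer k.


1/mu = 655.
1 + 1/mu = 656.
(1 + 1/mu)/2 = 328 is an integer and the inequality is strict, so k_max = 328 - 1 = 327.

327


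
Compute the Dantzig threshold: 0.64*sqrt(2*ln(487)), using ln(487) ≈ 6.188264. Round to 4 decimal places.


ln(487) ≈ 6.188264.
2*ln(n) ≈ 12.376528.
sqrt(2*ln(n)) ≈ sqrt(12.376528) ≈ 3.518029.
threshold ≈ 0.64*3.518029 = 2.25153856 ≈ 2.2515.

2.2515


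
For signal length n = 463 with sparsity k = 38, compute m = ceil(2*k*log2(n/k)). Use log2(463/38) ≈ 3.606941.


log2(n/k) = log2(463/38) ≈ 3.606941.
2*k*log2(n/k) ≈ 2*38*3.606941 = 274.127516.
m = ceil(274.127516) = 275.

275


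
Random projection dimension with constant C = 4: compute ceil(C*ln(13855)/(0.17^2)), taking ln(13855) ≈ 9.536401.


ln(13855) ≈ 9.536401.
eps^2 = 0.17^2 = 0.0289.
C*ln(N)/eps^2 ≈ 4*9.536401/0.0289 ≈ 1319.9171.
m = ceil(1319.9171) = 1320.

1320


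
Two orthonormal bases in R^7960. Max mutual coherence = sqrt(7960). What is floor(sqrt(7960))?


89^2 = 7921 <= 7960 < 8100 = 90^2, so 89 <= sqrt(7960) < 90.
floor(sqrt(7960)) = 89.

89


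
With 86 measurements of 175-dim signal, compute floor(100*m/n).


100*m/n = 100*86/175 ≈ 49.1429.
floor = 49.

49


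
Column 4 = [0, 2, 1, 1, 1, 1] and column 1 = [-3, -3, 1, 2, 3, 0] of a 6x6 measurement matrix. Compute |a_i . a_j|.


Inner product: 0*-3 + 2*-3 + 1*1 + 1*2 + 1*3 + 1*0
Products: [0, -6, 1, 2, 3, 0]
Sum = 0.
|dot| = 0.

0


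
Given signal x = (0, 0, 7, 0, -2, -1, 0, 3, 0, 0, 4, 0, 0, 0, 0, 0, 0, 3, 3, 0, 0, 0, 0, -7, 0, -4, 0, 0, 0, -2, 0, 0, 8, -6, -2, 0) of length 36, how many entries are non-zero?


Non-zero positions: [2, 4, 5, 7, 10, 17, 18, 23, 25, 29, 32, 33, 34].
Sparsity = 13.

13


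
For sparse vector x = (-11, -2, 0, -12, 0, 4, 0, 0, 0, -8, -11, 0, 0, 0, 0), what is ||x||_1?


Non-zero entries: [(0, -11), (1, -2), (3, -12), (5, 4), (9, -8), (10, -11)]
Absolute values: [11, 2, 12, 4, 8, 11]
||x||_1 = sum = 48.

48


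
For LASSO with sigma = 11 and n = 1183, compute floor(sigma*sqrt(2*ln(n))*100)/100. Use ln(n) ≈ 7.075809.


ln(1183) ≈ 7.075809.
2*ln(n) ≈ 14.151618.
sqrt(2*ln(n)) ≈ sqrt(14.151618) ≈ 3.761864.
lambda ≈ 11*3.761864 = 41.380504.
floor(lambda*100)/100 = 41.38.

41.38


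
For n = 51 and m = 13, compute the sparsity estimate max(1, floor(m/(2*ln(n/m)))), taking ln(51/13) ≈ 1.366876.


n/m = 51/13.
ln(n/m) ≈ 1.366876.
2*ln(n/m) ≈ 2.733752.
m/(2*ln(n/m)) ≈ 13/2.733752 ≈ 4.7554.
floor = 4.
k_max = max(1, 4) = 4.

4


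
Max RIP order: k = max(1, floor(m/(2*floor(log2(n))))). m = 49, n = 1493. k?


floor(log2(1493)) = 10.
2*10 = 20.
m/(2*floor(log2(n))) = 49/20 ≈ 2.45.
floor = 2.
k = max(1, 2) = 2.

2


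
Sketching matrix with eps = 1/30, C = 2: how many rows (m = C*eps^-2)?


1/eps = 30.
(1/eps)^2 = 900.
m = 2*900 = 1800.

1800


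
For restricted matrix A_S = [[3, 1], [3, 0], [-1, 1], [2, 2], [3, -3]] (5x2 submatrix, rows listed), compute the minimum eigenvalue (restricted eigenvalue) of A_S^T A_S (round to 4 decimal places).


A_S^T A_S = [[32, -3], [-3, 15]].
trace = 47.
det = 471.
disc = trace^2 - 4*det = 2209 - 4*471 = 325.
sqrt(325) ≈ 18.027756.
lam_min = (47 - sqrt(325))/2 ≈ (47 - 18.027756)/2 = 14.486122 ≈ 14.4861.

14.4861


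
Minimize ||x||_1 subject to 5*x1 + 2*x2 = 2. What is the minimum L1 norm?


Axis intercepts:
  x1 = 2/5, x2 = 0: L1 = 2/5
  x1 = 0, x2 = 1: L1 = 1
x* = (2/5, 0)
||x*||_1 = 2/5.

2/5


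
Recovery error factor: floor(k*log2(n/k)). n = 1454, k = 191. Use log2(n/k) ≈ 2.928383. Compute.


log2(n/k) = log2(1454/191) ≈ 2.928383.
k*log2(n/k) ≈ 191*2.928383 = 559.321153.
floor(559.321153) = 559.

559


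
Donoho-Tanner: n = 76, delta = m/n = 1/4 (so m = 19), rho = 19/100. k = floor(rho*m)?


m = 1/4*76 = 19.
rho = 19/100.
rho*m = 19/100*19 = 3.61.
k = floor(3.61) = 3.

3


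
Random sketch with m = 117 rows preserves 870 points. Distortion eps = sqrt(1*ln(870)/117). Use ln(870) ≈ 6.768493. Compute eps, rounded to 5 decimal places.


ln(870) ≈ 6.768493.
1*ln(N)/m ≈ 1*6.768493/117 ≈ 0.05785037.
eps = sqrt(0.05785037) ≈ 0.240521 ≈ 0.24052.

0.24052


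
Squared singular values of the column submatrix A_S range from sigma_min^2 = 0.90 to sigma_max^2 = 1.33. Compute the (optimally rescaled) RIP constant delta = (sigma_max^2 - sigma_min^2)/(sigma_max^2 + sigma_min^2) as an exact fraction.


lambda_max - lambda_min = 1.33 - 0.90 = 0.43.
lambda_max + lambda_min = 1.33 + 0.90 = 2.23.
delta = 0.43/2.23 = 43/223.

43/223


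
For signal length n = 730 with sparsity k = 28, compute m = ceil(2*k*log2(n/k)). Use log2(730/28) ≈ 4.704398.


log2(n/k) = log2(730/28) ≈ 4.704398.
2*k*log2(n/k) ≈ 2*28*4.704398 = 263.446288.
m = ceil(263.446288) = 264.

264


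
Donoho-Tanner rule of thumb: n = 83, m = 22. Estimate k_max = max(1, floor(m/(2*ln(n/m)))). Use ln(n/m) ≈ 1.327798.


n/m = 83/22.
ln(n/m) ≈ 1.327798.
2*ln(n/m) ≈ 2.655596.
m/(2*ln(n/m)) ≈ 22/2.655596 ≈ 8.2844.
floor = 8.
k_max = max(1, 8) = 8.

8


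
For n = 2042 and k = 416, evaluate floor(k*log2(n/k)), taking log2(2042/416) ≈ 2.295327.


log2(n/k) = log2(2042/416) ≈ 2.295327.
k*log2(n/k) ≈ 416*2.295327 = 954.856032.
floor(954.856032) = 954.

954


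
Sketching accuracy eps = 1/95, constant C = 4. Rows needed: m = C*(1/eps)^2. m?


1/eps = 95.
(1/eps)^2 = 9025.
m = 4*9025 = 36100.

36100


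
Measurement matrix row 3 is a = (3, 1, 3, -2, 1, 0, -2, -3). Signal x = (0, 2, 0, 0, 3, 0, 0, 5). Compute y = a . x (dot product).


Non-zero terms: ['1*2', '1*3', '-3*5']
Products: [2, 3, -15]
y = sum = -10.

-10


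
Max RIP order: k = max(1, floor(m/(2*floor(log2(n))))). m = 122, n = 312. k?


floor(log2(312)) = 8.
2*8 = 16.
m/(2*floor(log2(n))) = 122/16 ≈ 7.625.
floor = 7.
k = max(1, 7) = 7.

7


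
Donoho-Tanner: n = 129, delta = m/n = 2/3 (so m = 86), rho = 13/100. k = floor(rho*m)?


m = 2/3*129 = 86.
rho = 13/100.
rho*m = 13/100*86 = 11.18.
k = floor(11.18) = 11.

11


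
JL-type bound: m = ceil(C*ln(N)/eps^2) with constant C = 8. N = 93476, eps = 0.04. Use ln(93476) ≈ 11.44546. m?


ln(93476) ≈ 11.44546.
eps^2 = 0.04^2 = 0.0016.
C*ln(N)/eps^2 ≈ 8*11.44546/0.0016 ≈ 57227.3.
m = ceil(57227.3) = 57228.

57228


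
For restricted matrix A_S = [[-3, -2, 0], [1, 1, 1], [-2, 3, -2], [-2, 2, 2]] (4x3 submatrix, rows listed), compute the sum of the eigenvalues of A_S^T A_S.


Sum of eigenvalues of A_S^T A_S = trace(A_S^T A_S) = sum of squared column norms of A_S.
A_S^T A_S diagonal: [18, 18, 9].
trace = 18 + 18 + 9 = 45.

45


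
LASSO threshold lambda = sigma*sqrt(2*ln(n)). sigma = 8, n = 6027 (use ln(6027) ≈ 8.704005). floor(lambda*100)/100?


ln(6027) ≈ 8.704005.
2*ln(n) ≈ 17.40801.
sqrt(2*ln(n)) ≈ sqrt(17.40801) ≈ 4.172291.
lambda ≈ 8*4.172291 = 33.378328.
floor(lambda*100)/100 = 33.37.

33.37


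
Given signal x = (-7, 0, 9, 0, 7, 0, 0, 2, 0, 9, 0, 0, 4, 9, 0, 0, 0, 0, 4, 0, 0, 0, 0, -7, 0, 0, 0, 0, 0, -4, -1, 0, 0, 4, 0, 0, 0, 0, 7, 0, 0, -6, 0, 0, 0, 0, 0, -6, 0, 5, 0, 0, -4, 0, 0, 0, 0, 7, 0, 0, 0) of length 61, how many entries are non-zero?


Non-zero positions: [0, 2, 4, 7, 9, 12, 13, 18, 23, 29, 30, 33, 38, 41, 47, 49, 52, 57].
Sparsity = 18.

18


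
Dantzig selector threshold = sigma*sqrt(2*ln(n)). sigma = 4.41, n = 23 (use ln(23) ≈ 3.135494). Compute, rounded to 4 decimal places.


ln(23) ≈ 3.135494.
2*ln(n) ≈ 6.270988.
sqrt(2*ln(n)) ≈ sqrt(6.270988) ≈ 2.504194.
threshold ≈ 4.41*2.504194 = 11.04349554 ≈ 11.0435.

11.0435


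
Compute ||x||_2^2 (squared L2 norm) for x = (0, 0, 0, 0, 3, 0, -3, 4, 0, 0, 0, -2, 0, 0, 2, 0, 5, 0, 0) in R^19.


Non-zero entries: [(4, 3), (6, -3), (7, 4), (11, -2), (14, 2), (16, 5)]
Squares: [9, 9, 16, 4, 4, 25]
||x||_2^2 = sum = 67.

67


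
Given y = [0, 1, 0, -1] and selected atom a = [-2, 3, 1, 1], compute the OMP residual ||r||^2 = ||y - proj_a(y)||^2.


a^T a = 15.
a^T y = 2.
coeff = 2/15 = 2/15.
||r||^2 = 26/15.

26/15


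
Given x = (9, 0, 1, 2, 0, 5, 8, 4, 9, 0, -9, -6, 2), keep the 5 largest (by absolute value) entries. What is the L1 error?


Sorted |x_i| descending: [9, 9, 9, 8, 6, 5, 4, 2, 2, 1, 0, 0, 0]
Keep top 5: [9, 9, 9, 8, 6]
Tail entries: [5, 4, 2, 2, 1, 0, 0, 0]
L1 error = sum of tail = 14.

14


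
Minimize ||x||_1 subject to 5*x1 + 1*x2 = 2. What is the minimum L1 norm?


Axis intercepts:
  x1 = 2/5, x2 = 0: L1 = 2/5
  x1 = 0, x2 = 2: L1 = 2
x* = (2/5, 0)
||x*||_1 = 2/5.

2/5


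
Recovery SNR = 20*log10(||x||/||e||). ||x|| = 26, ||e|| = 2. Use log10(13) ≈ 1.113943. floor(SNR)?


||x||/||e|| = 26/2 = 13.
log10(13) ≈ 1.113943.
20*log10(||x||/||e||) ≈ 20*1.113943 = 22.27886.
floor(22.27886) = 22.

22


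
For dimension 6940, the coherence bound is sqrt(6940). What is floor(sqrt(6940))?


83^2 = 6889 <= 6940 < 7056 = 84^2, so 83 <= sqrt(6940) < 84.
floor(sqrt(6940)) = 83.

83


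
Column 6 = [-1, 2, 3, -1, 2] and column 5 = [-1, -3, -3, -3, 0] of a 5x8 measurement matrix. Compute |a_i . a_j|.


Inner product: -1*-1 + 2*-3 + 3*-3 + -1*-3 + 2*0
Products: [1, -6, -9, 3, 0]
Sum = -11.
|dot| = 11.

11


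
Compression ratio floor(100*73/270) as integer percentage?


100*m/n = 100*73/270 ≈ 27.037.
floor = 27.

27


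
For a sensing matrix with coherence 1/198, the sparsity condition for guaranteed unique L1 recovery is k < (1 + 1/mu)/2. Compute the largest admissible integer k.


1/mu = 198.
1 + 1/mu = 199.
(1 + 1/mu)/2 = 99.5 is not an integer, so k_max = floor(99.5) = 99.

99


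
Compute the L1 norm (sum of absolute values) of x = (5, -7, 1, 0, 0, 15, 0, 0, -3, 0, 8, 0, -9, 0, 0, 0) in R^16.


Non-zero entries: [(0, 5), (1, -7), (2, 1), (5, 15), (8, -3), (10, 8), (12, -9)]
Absolute values: [5, 7, 1, 15, 3, 8, 9]
||x||_1 = sum = 48.

48


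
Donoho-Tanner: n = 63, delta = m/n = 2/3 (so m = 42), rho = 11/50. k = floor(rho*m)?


m = 2/3*63 = 42.
rho = 11/50.
rho*m = 11/50*42 = 9.24.
k = floor(9.24) = 9.

9


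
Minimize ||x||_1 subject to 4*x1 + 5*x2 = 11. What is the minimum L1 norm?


Axis intercepts:
  x1 = 11/4, x2 = 0: L1 = 11/4
  x1 = 0, x2 = 11/5: L1 = 11/5
x* = (0, 11/5)
||x*||_1 = 11/5.

11/5


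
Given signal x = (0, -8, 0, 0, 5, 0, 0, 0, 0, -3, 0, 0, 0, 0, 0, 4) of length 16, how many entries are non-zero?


Non-zero positions: [1, 4, 9, 15].
Sparsity = 4.

4


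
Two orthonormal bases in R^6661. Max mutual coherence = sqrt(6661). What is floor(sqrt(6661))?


81^2 = 6561 <= 6661 < 6724 = 82^2, so 81 <= sqrt(6661) < 82.
floor(sqrt(6661)) = 81.

81


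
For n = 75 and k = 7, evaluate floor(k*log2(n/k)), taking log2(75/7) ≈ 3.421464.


log2(n/k) = log2(75/7) ≈ 3.421464.
k*log2(n/k) ≈ 7*3.421464 = 23.950248.
floor(23.950248) = 23.

23


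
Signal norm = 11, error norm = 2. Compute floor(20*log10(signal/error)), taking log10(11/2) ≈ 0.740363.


||x||/||e|| = 11/2.
log10(11/2) ≈ 0.740363.
20*log10(||x||/||e||) ≈ 20*0.740363 = 14.80726.
floor(14.80726) = 14.

14


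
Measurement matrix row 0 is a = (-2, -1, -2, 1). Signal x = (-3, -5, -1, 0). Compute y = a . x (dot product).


Non-zero terms: ['-2*-3', '-1*-5', '-2*-1']
Products: [6, 5, 2]
y = sum = 13.

13


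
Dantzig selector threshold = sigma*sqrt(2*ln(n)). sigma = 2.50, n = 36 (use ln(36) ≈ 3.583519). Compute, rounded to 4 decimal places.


ln(36) ≈ 3.583519.
2*ln(n) ≈ 7.167038.
sqrt(2*ln(n)) ≈ sqrt(7.167038) ≈ 2.677132.
threshold ≈ 2.50*2.677132 = 6.69283 ≈ 6.6928.

6.6928


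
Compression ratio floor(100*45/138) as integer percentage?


100*m/n = 100*45/138 ≈ 32.6087.
floor = 32.

32


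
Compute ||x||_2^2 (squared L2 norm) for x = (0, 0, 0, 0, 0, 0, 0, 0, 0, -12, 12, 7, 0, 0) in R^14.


Non-zero entries: [(9, -12), (10, 12), (11, 7)]
Squares: [144, 144, 49]
||x||_2^2 = sum = 337.

337


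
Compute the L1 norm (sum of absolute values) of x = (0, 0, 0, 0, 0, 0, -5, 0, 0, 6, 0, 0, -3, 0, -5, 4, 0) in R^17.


Non-zero entries: [(6, -5), (9, 6), (12, -3), (14, -5), (15, 4)]
Absolute values: [5, 6, 3, 5, 4]
||x||_1 = sum = 23.

23


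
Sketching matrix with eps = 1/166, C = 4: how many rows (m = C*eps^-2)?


1/eps = 166.
(1/eps)^2 = 27556.
m = 4*27556 = 110224.

110224


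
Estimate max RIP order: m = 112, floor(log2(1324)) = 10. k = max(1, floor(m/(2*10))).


floor(log2(1324)) = 10.
2*10 = 20.
m/(2*floor(log2(n))) = 112/20 ≈ 5.6.
floor = 5.
k = max(1, 5) = 5.

5


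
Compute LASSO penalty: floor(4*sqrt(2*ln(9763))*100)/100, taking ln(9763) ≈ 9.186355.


ln(9763) ≈ 9.186355.
2*ln(n) ≈ 18.37271.
sqrt(2*ln(n)) ≈ sqrt(18.37271) ≈ 4.28634.
lambda ≈ 4*4.28634 = 17.14536.
floor(lambda*100)/100 = 17.14.

17.14


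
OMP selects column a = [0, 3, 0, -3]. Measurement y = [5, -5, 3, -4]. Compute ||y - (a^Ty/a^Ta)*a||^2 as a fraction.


a^T a = 18.
a^T y = -3.
coeff = -3/18 = -1/6.
||r||^2 = 149/2.

149/2


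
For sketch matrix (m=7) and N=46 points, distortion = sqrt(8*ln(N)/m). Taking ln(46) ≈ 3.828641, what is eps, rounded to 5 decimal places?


ln(46) ≈ 3.828641.
8*ln(N)/m ≈ 8*3.828641/7 ≈ 4.37558971.
eps = sqrt(4.37558971) ≈ 2.091791 ≈ 2.09179.

2.09179


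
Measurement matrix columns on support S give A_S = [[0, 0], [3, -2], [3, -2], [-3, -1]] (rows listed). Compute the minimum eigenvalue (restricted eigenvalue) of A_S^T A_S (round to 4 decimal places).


A_S^T A_S = [[27, -9], [-9, 9]].
trace = 36.
det = 162.
disc = trace^2 - 4*det = 1296 - 4*162 = 648.
sqrt(648) ≈ 25.455844.
lam_min = (36 - sqrt(648))/2 ≈ (36 - 25.455844)/2 = 5.272078 ≈ 5.2721.

5.2721


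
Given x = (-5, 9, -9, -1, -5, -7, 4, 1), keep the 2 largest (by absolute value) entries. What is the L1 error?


Sorted |x_i| descending: [9, 9, 7, 5, 5, 4, 1, 1]
Keep top 2: [9, 9]
Tail entries: [7, 5, 5, 4, 1, 1]
L1 error = sum of tail = 23.

23


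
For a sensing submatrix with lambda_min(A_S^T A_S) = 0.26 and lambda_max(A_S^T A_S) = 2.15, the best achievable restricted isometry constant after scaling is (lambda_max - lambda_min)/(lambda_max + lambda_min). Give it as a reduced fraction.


lambda_max - lambda_min = 2.15 - 0.26 = 1.89.
lambda_max + lambda_min = 2.15 + 0.26 = 2.41.
delta = 1.89/2.41 = 189/241.

189/241


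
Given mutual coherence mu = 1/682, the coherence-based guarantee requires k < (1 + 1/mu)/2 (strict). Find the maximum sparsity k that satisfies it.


1/mu = 682.
1 + 1/mu = 683.
(1 + 1/mu)/2 = 341.5 is not an integer, so k_max = floor(341.5) = 341.

341


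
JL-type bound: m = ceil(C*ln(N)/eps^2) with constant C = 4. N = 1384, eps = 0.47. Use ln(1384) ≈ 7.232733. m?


ln(1384) ≈ 7.232733.
eps^2 = 0.47^2 = 0.2209.
C*ln(N)/eps^2 ≈ 4*7.232733/0.2209 ≈ 130.9685.
m = ceil(130.9685) = 131.

131


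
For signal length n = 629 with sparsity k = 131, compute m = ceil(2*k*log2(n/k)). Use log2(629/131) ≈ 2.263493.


log2(n/k) = log2(629/131) ≈ 2.263493.
2*k*log2(n/k) ≈ 2*131*2.263493 = 593.035166.
m = ceil(593.035166) = 594.

594


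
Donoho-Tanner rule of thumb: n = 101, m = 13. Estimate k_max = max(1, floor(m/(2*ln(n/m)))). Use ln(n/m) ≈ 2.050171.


n/m = 101/13.
ln(n/m) ≈ 2.050171.
2*ln(n/m) ≈ 4.100342.
m/(2*ln(n/m)) ≈ 13/4.100342 ≈ 3.1705.
floor = 3.
k_max = max(1, 3) = 3.

3


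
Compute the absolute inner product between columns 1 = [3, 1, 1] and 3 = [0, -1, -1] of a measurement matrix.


Inner product: 3*0 + 1*-1 + 1*-1
Products: [0, -1, -1]
Sum = -2.
|dot| = 2.

2


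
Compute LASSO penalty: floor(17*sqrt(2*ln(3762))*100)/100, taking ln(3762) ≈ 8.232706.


ln(3762) ≈ 8.232706.
2*ln(n) ≈ 16.465412.
sqrt(2*ln(n)) ≈ sqrt(16.465412) ≈ 4.057759.
lambda ≈ 17*4.057759 = 68.981903.
floor(lambda*100)/100 = 68.98.

68.98


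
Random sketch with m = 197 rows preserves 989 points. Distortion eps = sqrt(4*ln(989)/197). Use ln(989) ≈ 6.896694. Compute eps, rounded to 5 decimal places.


ln(989) ≈ 6.896694.
4*ln(N)/m ≈ 4*6.896694/197 ≈ 0.1400344.
eps = sqrt(0.1400344) ≈ 0.3742117 ≈ 0.37421.

0.37421


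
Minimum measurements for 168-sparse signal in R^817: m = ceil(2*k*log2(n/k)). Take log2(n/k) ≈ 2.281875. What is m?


log2(n/k) = log2(817/168) ≈ 2.281875.
2*k*log2(n/k) ≈ 2*168*2.281875 = 766.71.
m = ceil(766.71) = 767.

767


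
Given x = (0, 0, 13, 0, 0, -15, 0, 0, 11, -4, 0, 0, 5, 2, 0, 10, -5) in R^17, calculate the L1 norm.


Non-zero entries: [(2, 13), (5, -15), (8, 11), (9, -4), (12, 5), (13, 2), (15, 10), (16, -5)]
Absolute values: [13, 15, 11, 4, 5, 2, 10, 5]
||x||_1 = sum = 65.

65


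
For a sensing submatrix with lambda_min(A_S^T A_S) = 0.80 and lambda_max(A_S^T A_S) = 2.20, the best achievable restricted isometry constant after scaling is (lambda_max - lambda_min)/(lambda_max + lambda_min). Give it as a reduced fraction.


lambda_max - lambda_min = 2.20 - 0.80 = 1.40.
lambda_max + lambda_min = 2.20 + 0.80 = 3.00.
delta = 1.40/3.00 = 140/300 = 7/15.

7/15


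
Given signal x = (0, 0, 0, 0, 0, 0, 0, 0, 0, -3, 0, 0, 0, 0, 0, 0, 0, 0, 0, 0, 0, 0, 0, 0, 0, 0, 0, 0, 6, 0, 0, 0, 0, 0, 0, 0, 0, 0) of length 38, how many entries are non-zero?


Non-zero positions: [9, 28].
Sparsity = 2.

2


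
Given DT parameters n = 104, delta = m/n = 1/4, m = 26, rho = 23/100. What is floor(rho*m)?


m = 1/4*104 = 26.
rho = 23/100.
rho*m = 23/100*26 = 5.98.
k = floor(5.98) = 5.

5


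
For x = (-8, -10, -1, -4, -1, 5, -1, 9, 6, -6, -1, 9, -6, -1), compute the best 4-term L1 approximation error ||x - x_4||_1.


Sorted |x_i| descending: [10, 9, 9, 8, 6, 6, 6, 5, 4, 1, 1, 1, 1, 1]
Keep top 4: [10, 9, 9, 8]
Tail entries: [6, 6, 6, 5, 4, 1, 1, 1, 1, 1]
L1 error = sum of tail = 32.

32


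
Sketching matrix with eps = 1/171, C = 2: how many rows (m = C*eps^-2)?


1/eps = 171.
(1/eps)^2 = 29241.
m = 2*29241 = 58482.

58482


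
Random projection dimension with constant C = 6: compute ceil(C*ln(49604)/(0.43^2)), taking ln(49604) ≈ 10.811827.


ln(49604) ≈ 10.811827.
eps^2 = 0.43^2 = 0.1849.
C*ln(N)/eps^2 ≈ 6*10.811827/0.1849 ≈ 350.8435.
m = ceil(350.8435) = 351.

351


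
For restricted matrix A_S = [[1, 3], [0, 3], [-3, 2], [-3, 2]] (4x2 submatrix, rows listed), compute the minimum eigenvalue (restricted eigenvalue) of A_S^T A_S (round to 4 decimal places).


A_S^T A_S = [[19, -9], [-9, 26]].
trace = 45.
det = 413.
disc = trace^2 - 4*det = 2025 - 4*413 = 373.
sqrt(373) ≈ 19.313208.
lam_min = (45 - sqrt(373))/2 ≈ (45 - 19.313208)/2 = 12.843396 ≈ 12.8434.

12.8434


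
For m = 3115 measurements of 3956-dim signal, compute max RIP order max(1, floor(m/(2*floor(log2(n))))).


floor(log2(3956)) = 11.
2*11 = 22.
m/(2*floor(log2(n))) = 3115/22 ≈ 141.5909.
floor = 141.
k = max(1, 141) = 141.

141


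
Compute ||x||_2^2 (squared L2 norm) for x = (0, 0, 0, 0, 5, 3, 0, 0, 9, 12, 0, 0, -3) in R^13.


Non-zero entries: [(4, 5), (5, 3), (8, 9), (9, 12), (12, -3)]
Squares: [25, 9, 81, 144, 9]
||x||_2^2 = sum = 268.

268


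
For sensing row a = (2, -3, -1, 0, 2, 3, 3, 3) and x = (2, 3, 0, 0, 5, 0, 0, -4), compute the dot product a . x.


Non-zero terms: ['2*2', '-3*3', '2*5', '3*-4']
Products: [4, -9, 10, -12]
y = sum = -7.

-7


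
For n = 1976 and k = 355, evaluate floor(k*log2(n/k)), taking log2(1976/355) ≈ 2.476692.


log2(n/k) = log2(1976/355) ≈ 2.476692.
k*log2(n/k) ≈ 355*2.476692 = 879.22566.
floor(879.22566) = 879.

879


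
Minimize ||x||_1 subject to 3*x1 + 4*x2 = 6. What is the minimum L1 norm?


Axis intercepts:
  x1 = 2, x2 = 0: L1 = 2
  x1 = 0, x2 = 3/2: L1 = 3/2
x* = (0, 3/2)
||x*||_1 = 3/2.

3/2


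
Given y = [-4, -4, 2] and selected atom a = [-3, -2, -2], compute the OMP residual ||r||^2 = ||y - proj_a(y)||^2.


a^T a = 17.
a^T y = 16.
coeff = 16/17 = 16/17.
||r||^2 = 356/17.

356/17


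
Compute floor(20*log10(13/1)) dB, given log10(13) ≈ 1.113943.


||x||/||e|| = 13/1 = 13.
log10(13) ≈ 1.113943.
20*log10(||x||/||e||) ≈ 20*1.113943 = 22.27886.
floor(22.27886) = 22.

22


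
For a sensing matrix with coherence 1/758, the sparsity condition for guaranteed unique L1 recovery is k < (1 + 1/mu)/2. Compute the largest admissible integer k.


1/mu = 758.
1 + 1/mu = 759.
(1 + 1/mu)/2 = 379.5 is not an integer, so k_max = floor(379.5) = 379.

379


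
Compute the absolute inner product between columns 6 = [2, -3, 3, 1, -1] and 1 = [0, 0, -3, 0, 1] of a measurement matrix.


Inner product: 2*0 + -3*0 + 3*-3 + 1*0 + -1*1
Products: [0, 0, -9, 0, -1]
Sum = -10.
|dot| = 10.

10


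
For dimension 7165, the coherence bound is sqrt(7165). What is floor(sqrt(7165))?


84^2 = 7056 <= 7165 < 7225 = 85^2, so 84 <= sqrt(7165) < 85.
floor(sqrt(7165)) = 84.

84


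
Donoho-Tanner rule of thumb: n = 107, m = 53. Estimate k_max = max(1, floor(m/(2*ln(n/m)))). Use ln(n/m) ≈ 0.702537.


n/m = 107/53.
ln(n/m) ≈ 0.702537.
2*ln(n/m) ≈ 1.405074.
m/(2*ln(n/m)) ≈ 53/1.405074 ≈ 37.7204.
floor = 37.
k_max = max(1, 37) = 37.

37


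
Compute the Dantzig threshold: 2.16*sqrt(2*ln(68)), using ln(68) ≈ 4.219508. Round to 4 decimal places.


ln(68) ≈ 4.219508.
2*ln(n) ≈ 8.439016.
sqrt(2*ln(n)) ≈ sqrt(8.439016) ≈ 2.904998.
threshold ≈ 2.16*2.904998 = 6.27479568 ≈ 6.2748.

6.2748


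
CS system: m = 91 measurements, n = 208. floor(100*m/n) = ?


100*m/n = 100*91/208 ≈ 43.75.
floor = 43.

43


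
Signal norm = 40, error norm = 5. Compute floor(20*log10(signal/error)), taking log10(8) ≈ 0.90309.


||x||/||e|| = 40/5 = 8.
log10(8) ≈ 0.90309.
20*log10(||x||/||e||) ≈ 20*0.90309 = 18.0618.
floor(18.0618) = 18.

18


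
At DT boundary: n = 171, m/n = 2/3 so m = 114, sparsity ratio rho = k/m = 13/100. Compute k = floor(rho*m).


m = 2/3*171 = 114.
rho = 13/100.
rho*m = 13/100*114 = 14.82.
k = floor(14.82) = 14.

14


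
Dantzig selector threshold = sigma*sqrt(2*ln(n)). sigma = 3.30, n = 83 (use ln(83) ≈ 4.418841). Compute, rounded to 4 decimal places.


ln(83) ≈ 4.418841.
2*ln(n) ≈ 8.837682.
sqrt(2*ln(n)) ≈ sqrt(8.837682) ≈ 2.972824.
threshold ≈ 3.30*2.972824 = 9.8103192 ≈ 9.8103.

9.8103


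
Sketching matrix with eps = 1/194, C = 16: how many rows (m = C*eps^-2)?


1/eps = 194.
(1/eps)^2 = 37636.
m = 16*37636 = 602176.

602176


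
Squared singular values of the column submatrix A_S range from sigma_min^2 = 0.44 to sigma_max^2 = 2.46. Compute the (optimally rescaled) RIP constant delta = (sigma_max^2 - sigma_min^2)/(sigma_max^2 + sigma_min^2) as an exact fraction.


lambda_max - lambda_min = 2.46 - 0.44 = 2.02.
lambda_max + lambda_min = 2.46 + 0.44 = 2.90.
delta = 2.02/2.90 = 202/290 = 101/145.

101/145


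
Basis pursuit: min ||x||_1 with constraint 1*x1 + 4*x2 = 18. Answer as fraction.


Axis intercepts:
  x1 = 18, x2 = 0: L1 = 18
  x1 = 0, x2 = 9/2: L1 = 9/2
x* = (0, 9/2)
||x*||_1 = 9/2.

9/2


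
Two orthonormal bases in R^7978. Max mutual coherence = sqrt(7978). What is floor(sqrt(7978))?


89^2 = 7921 <= 7978 < 8100 = 90^2, so 89 <= sqrt(7978) < 90.
floor(sqrt(7978)) = 89.

89


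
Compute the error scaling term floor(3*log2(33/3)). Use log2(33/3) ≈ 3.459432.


log2(n/k) = log2(33/3) ≈ 3.459432.
k*log2(n/k) ≈ 3*3.459432 = 10.378296.
floor(10.378296) = 10.

10


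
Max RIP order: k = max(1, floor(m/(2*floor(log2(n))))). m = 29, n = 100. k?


floor(log2(100)) = 6.
2*6 = 12.
m/(2*floor(log2(n))) = 29/12 ≈ 2.4167.
floor = 2.
k = max(1, 2) = 2.

2


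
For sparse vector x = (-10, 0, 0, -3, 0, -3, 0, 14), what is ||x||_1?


Non-zero entries: [(0, -10), (3, -3), (5, -3), (7, 14)]
Absolute values: [10, 3, 3, 14]
||x||_1 = sum = 30.

30


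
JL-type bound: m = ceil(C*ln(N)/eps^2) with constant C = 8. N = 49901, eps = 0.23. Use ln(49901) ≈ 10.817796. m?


ln(49901) ≈ 10.817796.
eps^2 = 0.23^2 = 0.0529.
C*ln(N)/eps^2 ≈ 8*10.817796/0.0529 ≈ 1635.9616.
m = ceil(1635.9616) = 1636.

1636


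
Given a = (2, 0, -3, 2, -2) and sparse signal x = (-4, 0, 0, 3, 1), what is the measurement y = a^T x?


Non-zero terms: ['2*-4', '2*3', '-2*1']
Products: [-8, 6, -2]
y = sum = -4.

-4


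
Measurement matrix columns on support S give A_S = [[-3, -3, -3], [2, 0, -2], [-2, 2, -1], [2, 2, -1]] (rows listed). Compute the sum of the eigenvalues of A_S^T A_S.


Sum of eigenvalues of A_S^T A_S = trace(A_S^T A_S) = sum of squared column norms of A_S.
A_S^T A_S diagonal: [21, 17, 15].
trace = 21 + 17 + 15 = 53.

53


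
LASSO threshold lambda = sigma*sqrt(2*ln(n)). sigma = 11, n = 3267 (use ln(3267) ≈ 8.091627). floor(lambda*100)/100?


ln(3267) ≈ 8.091627.
2*ln(n) ≈ 16.183254.
sqrt(2*ln(n)) ≈ sqrt(16.183254) ≈ 4.022842.
lambda ≈ 11*4.022842 = 44.251262.
floor(lambda*100)/100 = 44.25.

44.25


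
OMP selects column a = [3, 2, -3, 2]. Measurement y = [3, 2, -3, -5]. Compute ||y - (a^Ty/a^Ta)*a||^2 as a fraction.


a^T a = 26.
a^T y = 12.
coeff = 12/26 = 6/13.
||r||^2 = 539/13.

539/13


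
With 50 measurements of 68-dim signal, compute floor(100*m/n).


100*m/n = 100*50/68 ≈ 73.5294.
floor = 73.

73


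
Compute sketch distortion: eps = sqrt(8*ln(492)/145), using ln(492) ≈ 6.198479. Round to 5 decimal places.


ln(492) ≈ 6.198479.
8*ln(N)/m ≈ 8*6.198479/145 ≈ 0.34198505.
eps = sqrt(0.34198505) ≈ 0.5847949 ≈ 0.58479.

0.58479


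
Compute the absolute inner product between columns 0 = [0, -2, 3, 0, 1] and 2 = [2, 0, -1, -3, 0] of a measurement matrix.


Inner product: 0*2 + -2*0 + 3*-1 + 0*-3 + 1*0
Products: [0, 0, -3, 0, 0]
Sum = -3.
|dot| = 3.

3


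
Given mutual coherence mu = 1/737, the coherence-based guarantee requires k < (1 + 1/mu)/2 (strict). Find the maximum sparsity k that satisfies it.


1/mu = 737.
1 + 1/mu = 738.
(1 + 1/mu)/2 = 369 is an integer and the inequality is strict, so k_max = 369 - 1 = 368.

368


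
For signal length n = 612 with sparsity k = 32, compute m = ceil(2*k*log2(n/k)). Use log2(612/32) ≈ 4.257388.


log2(n/k) = log2(612/32) ≈ 4.257388.
2*k*log2(n/k) ≈ 2*32*4.257388 = 272.472832.
m = ceil(272.472832) = 273.

273


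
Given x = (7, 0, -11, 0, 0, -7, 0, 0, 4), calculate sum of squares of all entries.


Non-zero entries: [(0, 7), (2, -11), (5, -7), (8, 4)]
Squares: [49, 121, 49, 16]
||x||_2^2 = sum = 235.

235


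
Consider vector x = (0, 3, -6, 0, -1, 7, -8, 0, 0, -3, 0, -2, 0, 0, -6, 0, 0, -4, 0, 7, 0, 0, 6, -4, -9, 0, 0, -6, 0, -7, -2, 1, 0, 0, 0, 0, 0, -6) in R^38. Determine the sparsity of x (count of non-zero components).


Non-zero positions: [1, 2, 4, 5, 6, 9, 11, 14, 17, 19, 22, 23, 24, 27, 29, 30, 31, 37].
Sparsity = 18.

18


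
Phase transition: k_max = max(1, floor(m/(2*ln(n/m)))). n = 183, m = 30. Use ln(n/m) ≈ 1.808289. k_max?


n/m = 183/30 = 61/10.
ln(n/m) ≈ 1.808289.
2*ln(n/m) ≈ 3.616578.
m/(2*ln(n/m)) ≈ 30/3.616578 ≈ 8.2951.
floor = 8.
k_max = max(1, 8) = 8.

8


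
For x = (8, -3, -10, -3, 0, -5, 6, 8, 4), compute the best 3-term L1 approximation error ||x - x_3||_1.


Sorted |x_i| descending: [10, 8, 8, 6, 5, 4, 3, 3, 0]
Keep top 3: [10, 8, 8]
Tail entries: [6, 5, 4, 3, 3, 0]
L1 error = sum of tail = 21.

21


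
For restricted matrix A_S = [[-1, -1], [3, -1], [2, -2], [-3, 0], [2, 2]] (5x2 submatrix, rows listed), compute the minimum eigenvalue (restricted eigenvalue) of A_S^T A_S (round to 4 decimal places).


A_S^T A_S = [[27, -2], [-2, 10]].
trace = 37.
det = 266.
disc = trace^2 - 4*det = 1369 - 4*266 = 305.
sqrt(305) ≈ 17.464249.
lam_min = (37 - sqrt(305))/2 ≈ (37 - 17.464249)/2 = 9.7678755 ≈ 9.7679.

9.7679


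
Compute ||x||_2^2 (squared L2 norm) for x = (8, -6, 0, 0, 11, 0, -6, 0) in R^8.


Non-zero entries: [(0, 8), (1, -6), (4, 11), (6, -6)]
Squares: [64, 36, 121, 36]
||x||_2^2 = sum = 257.

257


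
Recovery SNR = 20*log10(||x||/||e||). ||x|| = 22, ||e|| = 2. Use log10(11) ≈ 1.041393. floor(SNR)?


||x||/||e|| = 22/2 = 11.
log10(11) ≈ 1.041393.
20*log10(||x||/||e||) ≈ 20*1.041393 = 20.82786.
floor(20.82786) = 20.

20


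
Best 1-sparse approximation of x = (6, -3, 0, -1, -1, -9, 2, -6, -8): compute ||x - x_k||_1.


Sorted |x_i| descending: [9, 8, 6, 6, 3, 2, 1, 1, 0]
Keep top 1: [9]
Tail entries: [8, 6, 6, 3, 2, 1, 1, 0]
L1 error = sum of tail = 27.

27


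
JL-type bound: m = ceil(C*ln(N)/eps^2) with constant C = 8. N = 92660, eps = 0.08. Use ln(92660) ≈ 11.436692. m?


ln(92660) ≈ 11.436692.
eps^2 = 0.08^2 = 0.0064.
C*ln(N)/eps^2 ≈ 8*11.436692/0.0064 ≈ 14295.865.
m = ceil(14295.865) = 14296.

14296


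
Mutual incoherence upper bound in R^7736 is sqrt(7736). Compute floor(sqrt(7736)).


87^2 = 7569 <= 7736 < 7744 = 88^2, so 87 <= sqrt(7736) < 88.
floor(sqrt(7736)) = 87.

87


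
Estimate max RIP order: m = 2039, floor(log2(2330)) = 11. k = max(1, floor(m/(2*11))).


floor(log2(2330)) = 11.
2*11 = 22.
m/(2*floor(log2(n))) = 2039/22 ≈ 92.6818.
floor = 92.
k = max(1, 92) = 92.

92


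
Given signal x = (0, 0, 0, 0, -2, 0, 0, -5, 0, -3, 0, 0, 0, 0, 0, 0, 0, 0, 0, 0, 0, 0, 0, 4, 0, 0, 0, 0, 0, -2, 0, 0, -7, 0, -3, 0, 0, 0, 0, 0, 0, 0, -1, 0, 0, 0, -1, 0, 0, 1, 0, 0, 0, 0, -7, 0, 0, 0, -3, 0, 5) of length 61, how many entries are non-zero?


Non-zero positions: [4, 7, 9, 23, 29, 32, 34, 42, 46, 49, 54, 58, 60].
Sparsity = 13.

13


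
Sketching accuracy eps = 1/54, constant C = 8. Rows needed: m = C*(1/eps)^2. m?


1/eps = 54.
(1/eps)^2 = 2916.
m = 8*2916 = 23328.

23328


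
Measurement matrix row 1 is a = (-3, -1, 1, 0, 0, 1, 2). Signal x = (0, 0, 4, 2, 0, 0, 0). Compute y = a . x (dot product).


Non-zero terms: ['1*4', '0*2']
Products: [4, 0]
y = sum = 4.

4


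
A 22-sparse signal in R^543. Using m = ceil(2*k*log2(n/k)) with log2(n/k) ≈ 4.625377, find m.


log2(n/k) = log2(543/22) ≈ 4.625377.
2*k*log2(n/k) ≈ 2*22*4.625377 = 203.516588.
m = ceil(203.516588) = 204.

204


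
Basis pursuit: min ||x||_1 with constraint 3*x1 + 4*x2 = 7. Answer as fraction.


Axis intercepts:
  x1 = 7/3, x2 = 0: L1 = 7/3
  x1 = 0, x2 = 7/4: L1 = 7/4
x* = (0, 7/4)
||x*||_1 = 7/4.

7/4


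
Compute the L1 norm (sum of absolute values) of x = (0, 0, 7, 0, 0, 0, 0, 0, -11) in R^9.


Non-zero entries: [(2, 7), (8, -11)]
Absolute values: [7, 11]
||x||_1 = sum = 18.

18


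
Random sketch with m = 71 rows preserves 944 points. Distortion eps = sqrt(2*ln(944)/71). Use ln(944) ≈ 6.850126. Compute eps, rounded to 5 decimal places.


ln(944) ≈ 6.850126.
2*ln(N)/m ≈ 2*6.850126/71 ≈ 0.1929613.
eps = sqrt(0.1929613) ≈ 0.4392736 ≈ 0.43927.

0.43927


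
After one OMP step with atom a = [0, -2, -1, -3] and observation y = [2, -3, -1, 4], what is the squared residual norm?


a^T a = 14.
a^T y = -5.
coeff = -5/14 = -5/14.
||r||^2 = 395/14.

395/14


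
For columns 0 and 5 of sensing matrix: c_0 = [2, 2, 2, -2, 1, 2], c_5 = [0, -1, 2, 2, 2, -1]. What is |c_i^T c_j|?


Inner product: 2*0 + 2*-1 + 2*2 + -2*2 + 1*2 + 2*-1
Products: [0, -2, 4, -4, 2, -2]
Sum = -2.
|dot| = 2.

2


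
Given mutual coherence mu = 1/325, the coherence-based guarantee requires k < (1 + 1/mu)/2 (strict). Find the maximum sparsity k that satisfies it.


1/mu = 325.
1 + 1/mu = 326.
(1 + 1/mu)/2 = 163 is an integer and the inequality is strict, so k_max = 163 - 1 = 162.

162


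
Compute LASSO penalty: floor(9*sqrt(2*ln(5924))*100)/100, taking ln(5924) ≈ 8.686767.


ln(5924) ≈ 8.686767.
2*ln(n) ≈ 17.373534.
sqrt(2*ln(n)) ≈ sqrt(17.373534) ≈ 4.168157.
lambda ≈ 9*4.168157 = 37.513413.
floor(lambda*100)/100 = 37.51.

37.51


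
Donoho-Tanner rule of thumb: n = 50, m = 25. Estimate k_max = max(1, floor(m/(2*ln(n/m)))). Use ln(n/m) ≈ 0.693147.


n/m = 50/25 = 2.
ln(n/m) ≈ 0.693147.
2*ln(n/m) ≈ 1.386294.
m/(2*ln(n/m)) ≈ 25/1.386294 ≈ 18.0337.
floor = 18.
k_max = max(1, 18) = 18.

18


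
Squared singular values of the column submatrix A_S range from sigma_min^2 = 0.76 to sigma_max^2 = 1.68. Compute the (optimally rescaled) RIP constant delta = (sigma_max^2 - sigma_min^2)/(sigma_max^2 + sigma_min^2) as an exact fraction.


lambda_max - lambda_min = 1.68 - 0.76 = 0.92.
lambda_max + lambda_min = 1.68 + 0.76 = 2.44.
delta = 0.92/2.44 = 92/244 = 23/61.

23/61


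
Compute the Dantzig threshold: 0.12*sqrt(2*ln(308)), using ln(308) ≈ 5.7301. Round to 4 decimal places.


ln(308) ≈ 5.7301.
2*ln(n) ≈ 11.4602.
sqrt(2*ln(n)) ≈ sqrt(11.4602) ≈ 3.385292.
threshold ≈ 0.12*3.385292 = 0.40623504 ≈ 0.4062.

0.4062


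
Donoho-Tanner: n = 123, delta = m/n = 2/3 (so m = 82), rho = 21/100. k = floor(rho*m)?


m = 2/3*123 = 82.
rho = 21/100.
rho*m = 21/100*82 = 17.22.
k = floor(17.22) = 17.

17


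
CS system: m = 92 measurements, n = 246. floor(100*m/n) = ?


100*m/n = 100*92/246 ≈ 37.3984.
floor = 37.

37


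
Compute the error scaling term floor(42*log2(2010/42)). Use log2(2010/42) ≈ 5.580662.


log2(n/k) = log2(2010/42) ≈ 5.580662.
k*log2(n/k) ≈ 42*5.580662 = 234.387804.
floor(234.387804) = 234.

234


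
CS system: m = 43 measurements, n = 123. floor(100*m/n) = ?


100*m/n = 100*43/123 ≈ 34.9593.
floor = 34.

34


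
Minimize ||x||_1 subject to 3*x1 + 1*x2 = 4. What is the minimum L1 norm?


Axis intercepts:
  x1 = 4/3, x2 = 0: L1 = 4/3
  x1 = 0, x2 = 4: L1 = 4
x* = (4/3, 0)
||x*||_1 = 4/3.

4/3


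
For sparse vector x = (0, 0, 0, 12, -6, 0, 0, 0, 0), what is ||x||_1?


Non-zero entries: [(3, 12), (4, -6)]
Absolute values: [12, 6]
||x||_1 = sum = 18.

18


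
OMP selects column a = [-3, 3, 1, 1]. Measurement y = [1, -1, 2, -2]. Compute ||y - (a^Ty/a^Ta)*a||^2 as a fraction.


a^T a = 20.
a^T y = -6.
coeff = -6/20 = -3/10.
||r||^2 = 41/5.

41/5


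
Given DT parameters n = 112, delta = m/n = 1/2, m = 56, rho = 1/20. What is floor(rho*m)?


m = 1/2*112 = 56.
rho = 1/20.
rho*m = 1/20*56 = 2.8.
k = floor(2.8) = 2.

2


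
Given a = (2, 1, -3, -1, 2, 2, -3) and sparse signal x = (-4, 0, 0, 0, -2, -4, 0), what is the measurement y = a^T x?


Non-zero terms: ['2*-4', '2*-2', '2*-4']
Products: [-8, -4, -8]
y = sum = -20.

-20


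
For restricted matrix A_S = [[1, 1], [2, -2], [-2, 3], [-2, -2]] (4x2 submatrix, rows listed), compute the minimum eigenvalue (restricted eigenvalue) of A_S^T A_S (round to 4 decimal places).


A_S^T A_S = [[13, -5], [-5, 18]].
trace = 31.
det = 209.
disc = trace^2 - 4*det = 961 - 4*209 = 125.
sqrt(125) ≈ 11.180340.
lam_min = (31 - sqrt(125))/2 ≈ (31 - 11.180340)/2 = 9.90983 ≈ 9.9098.

9.9098


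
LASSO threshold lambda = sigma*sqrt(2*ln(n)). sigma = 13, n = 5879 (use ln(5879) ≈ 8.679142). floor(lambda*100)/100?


ln(5879) ≈ 8.679142.
2*ln(n) ≈ 17.358284.
sqrt(2*ln(n)) ≈ sqrt(17.358284) ≈ 4.166327.
lambda ≈ 13*4.166327 = 54.162251.
floor(lambda*100)/100 = 54.16.

54.16


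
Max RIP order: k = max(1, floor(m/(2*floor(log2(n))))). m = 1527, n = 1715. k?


floor(log2(1715)) = 10.
2*10 = 20.
m/(2*floor(log2(n))) = 1527/20 ≈ 76.35.
floor = 76.
k = max(1, 76) = 76.

76


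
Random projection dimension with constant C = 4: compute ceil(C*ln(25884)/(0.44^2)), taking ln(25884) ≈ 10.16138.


ln(25884) ≈ 10.16138.
eps^2 = 0.44^2 = 0.1936.
C*ln(N)/eps^2 ≈ 4*10.16138/0.1936 ≈ 209.9459.
m = ceil(209.9459) = 210.

210


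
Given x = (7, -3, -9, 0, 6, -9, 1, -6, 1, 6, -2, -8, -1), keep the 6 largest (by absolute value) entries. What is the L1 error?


Sorted |x_i| descending: [9, 9, 8, 7, 6, 6, 6, 3, 2, 1, 1, 1, 0]
Keep top 6: [9, 9, 8, 7, 6, 6]
Tail entries: [6, 3, 2, 1, 1, 1, 0]
L1 error = sum of tail = 14.

14


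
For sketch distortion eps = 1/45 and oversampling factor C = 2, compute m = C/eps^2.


1/eps = 45.
(1/eps)^2 = 2025.
m = 2*2025 = 4050.

4050


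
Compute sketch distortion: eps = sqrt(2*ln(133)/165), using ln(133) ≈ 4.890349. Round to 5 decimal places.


ln(133) ≈ 4.890349.
2*ln(N)/m ≈ 2*4.890349/165 ≈ 0.05927696.
eps = sqrt(0.05927696) ≈ 0.2434686 ≈ 0.24347.

0.24347


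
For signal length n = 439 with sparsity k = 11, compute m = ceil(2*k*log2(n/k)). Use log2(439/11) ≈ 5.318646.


log2(n/k) = log2(439/11) ≈ 5.318646.
2*k*log2(n/k) ≈ 2*11*5.318646 = 117.010212.
m = ceil(117.010212) = 118.

118


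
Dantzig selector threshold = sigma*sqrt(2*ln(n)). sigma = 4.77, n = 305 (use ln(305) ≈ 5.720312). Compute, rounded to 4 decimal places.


ln(305) ≈ 5.720312.
2*ln(n) ≈ 11.440624.
sqrt(2*ln(n)) ≈ sqrt(11.440624) ≈ 3.382399.
threshold ≈ 4.77*3.382399 = 16.13404323 ≈ 16.1340.

16.1340


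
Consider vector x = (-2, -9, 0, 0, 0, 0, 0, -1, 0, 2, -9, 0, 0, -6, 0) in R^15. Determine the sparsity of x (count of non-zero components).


Non-zero positions: [0, 1, 7, 9, 10, 13].
Sparsity = 6.

6


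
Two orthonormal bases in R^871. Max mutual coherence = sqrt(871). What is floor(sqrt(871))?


29^2 = 841 <= 871 < 900 = 30^2, so 29 <= sqrt(871) < 30.
floor(sqrt(871)) = 29.

29


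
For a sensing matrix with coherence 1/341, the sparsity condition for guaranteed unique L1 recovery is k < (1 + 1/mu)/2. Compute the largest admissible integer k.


1/mu = 341.
1 + 1/mu = 342.
(1 + 1/mu)/2 = 171 is an integer and the inequality is strict, so k_max = 171 - 1 = 170.

170


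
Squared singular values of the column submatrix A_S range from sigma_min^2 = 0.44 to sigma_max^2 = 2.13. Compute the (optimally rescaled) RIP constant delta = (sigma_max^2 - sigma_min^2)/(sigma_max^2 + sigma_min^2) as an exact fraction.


lambda_max - lambda_min = 2.13 - 0.44 = 1.69.
lambda_max + lambda_min = 2.13 + 0.44 = 2.57.
delta = 1.69/2.57 = 169/257.

169/257


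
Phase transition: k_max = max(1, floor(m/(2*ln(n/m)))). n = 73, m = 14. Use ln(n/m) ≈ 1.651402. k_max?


n/m = 73/14.
ln(n/m) ≈ 1.651402.
2*ln(n/m) ≈ 3.302804.
m/(2*ln(n/m)) ≈ 14/3.302804 ≈ 4.2388.
floor = 4.
k_max = max(1, 4) = 4.

4


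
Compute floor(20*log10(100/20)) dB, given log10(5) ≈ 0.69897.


||x||/||e|| = 100/20 = 5.
log10(5) ≈ 0.69897.
20*log10(||x||/||e||) ≈ 20*0.69897 = 13.9794.
floor(13.9794) = 13.

13


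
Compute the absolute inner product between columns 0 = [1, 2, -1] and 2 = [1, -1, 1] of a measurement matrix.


Inner product: 1*1 + 2*-1 + -1*1
Products: [1, -2, -1]
Sum = -2.
|dot| = 2.

2


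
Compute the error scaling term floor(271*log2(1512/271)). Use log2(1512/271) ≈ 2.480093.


log2(n/k) = log2(1512/271) ≈ 2.480093.
k*log2(n/k) ≈ 271*2.480093 = 672.105203.
floor(672.105203) = 672.

672


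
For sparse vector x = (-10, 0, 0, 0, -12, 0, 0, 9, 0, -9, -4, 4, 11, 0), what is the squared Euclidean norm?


Non-zero entries: [(0, -10), (4, -12), (7, 9), (9, -9), (10, -4), (11, 4), (12, 11)]
Squares: [100, 144, 81, 81, 16, 16, 121]
||x||_2^2 = sum = 559.

559


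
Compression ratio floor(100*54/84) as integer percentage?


100*m/n = 100*54/84 ≈ 64.2857.
floor = 64.

64


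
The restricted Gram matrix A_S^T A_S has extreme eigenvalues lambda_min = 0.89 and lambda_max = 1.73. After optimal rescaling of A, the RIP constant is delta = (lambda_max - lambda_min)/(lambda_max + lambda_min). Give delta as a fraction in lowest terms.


lambda_max - lambda_min = 1.73 - 0.89 = 0.84.
lambda_max + lambda_min = 1.73 + 0.89 = 2.62.
delta = 0.84/2.62 = 84/262 = 42/131.

42/131


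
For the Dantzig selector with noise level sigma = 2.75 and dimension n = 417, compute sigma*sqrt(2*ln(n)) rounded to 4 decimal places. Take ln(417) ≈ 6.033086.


ln(417) ≈ 6.033086.
2*ln(n) ≈ 12.066172.
sqrt(2*ln(n)) ≈ sqrt(12.066172) ≈ 3.47364.
threshold ≈ 2.75*3.47364 = 9.55251 ≈ 9.5525.

9.5525
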